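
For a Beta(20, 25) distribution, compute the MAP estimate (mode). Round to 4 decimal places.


MAP = mode = (a-1)/(a+b-2)
= (20-1)/(20+25-2)
= 19/43 = 0.4419

0.4419


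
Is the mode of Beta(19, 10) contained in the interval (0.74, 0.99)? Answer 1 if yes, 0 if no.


Mode = (a-1)/(a+b-2) = 18/27 = 0.6667
Interval: (0.74, 0.99)
Contains mode? 0

0


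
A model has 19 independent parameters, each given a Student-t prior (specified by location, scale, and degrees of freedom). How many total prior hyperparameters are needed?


Each Student-t prior needs 3 hyperparameters (location, scale, and degrees of freedom).
Total = 3 * 19 = 57

57


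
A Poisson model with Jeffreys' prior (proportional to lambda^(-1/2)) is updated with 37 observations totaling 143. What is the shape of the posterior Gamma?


Posterior = Gamma(0.5 + S, n)
= Gamma(0.5 + 143, 37)
Posterior shape = 0.5 + S = 0.5 + 143 = 143.5

143.5


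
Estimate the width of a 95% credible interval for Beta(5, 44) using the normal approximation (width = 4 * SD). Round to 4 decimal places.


For Beta(a,b): Var = ab/((a+b)^2(a+b+1))
Var = 0.0018, SD = 0.0428
Approximate 95% CI width = 4 * 0.0428 = 0.1712

0.1712


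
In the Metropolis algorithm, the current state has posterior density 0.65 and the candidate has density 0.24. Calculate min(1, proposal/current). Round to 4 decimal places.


Ratio = 0.24/0.65 = 0.3692
Acceptance probability = min(1, 0.3692)
= 0.3692

0.3692


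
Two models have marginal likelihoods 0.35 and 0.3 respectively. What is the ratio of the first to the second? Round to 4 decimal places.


Evidence ratio = 0.35 / 0.3
= 1.1667

1.1667


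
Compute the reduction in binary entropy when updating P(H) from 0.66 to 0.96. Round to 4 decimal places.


H_before = -p*log2(p) - (1-p)*log2(1-p) for p=0.66: 0.9248
H_after for p=0.96: 0.2423
Reduction = 0.9248 - 0.2423 = 0.6825

0.6825


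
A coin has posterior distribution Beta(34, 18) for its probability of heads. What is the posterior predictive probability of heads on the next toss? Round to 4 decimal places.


Posterior predictive = E[theta] = alpha/(alpha+beta)
= 34/52
= 0.6538

0.6538


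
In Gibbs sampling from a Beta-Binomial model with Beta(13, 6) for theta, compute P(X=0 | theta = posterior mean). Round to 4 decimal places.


Posterior mean = alpha/(alpha+beta) = 13/19 = 0.6842
P(X=0|theta=mean) = 1 - theta = 0.3158

0.3158


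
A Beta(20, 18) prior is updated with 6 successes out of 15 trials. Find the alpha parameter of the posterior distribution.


In the Beta-Binomial conjugate update:
alpha_post = alpha_prior + successes
= 20 + 6
= 26

26


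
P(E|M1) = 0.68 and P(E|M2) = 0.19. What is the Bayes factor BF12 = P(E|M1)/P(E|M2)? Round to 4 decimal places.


Bayes factor BF12 = P(E|M1) / P(E|M2)
= 0.68 / 0.19
= 3.5789

3.5789


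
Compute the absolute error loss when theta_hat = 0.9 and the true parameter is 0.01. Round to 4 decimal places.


L = |theta_hat - theta_true|
= |0.9 - 0.01| = 0.89

0.89


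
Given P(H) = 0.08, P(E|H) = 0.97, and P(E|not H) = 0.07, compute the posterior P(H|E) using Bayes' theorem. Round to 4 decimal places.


By Bayes' theorem: P(H|E) = P(E|H)*P(H) / P(E)
P(E) = P(E|H)*P(H) + P(E|not H)*P(not H)
P(E) = 0.97*0.08 + 0.07*0.92 = 0.142
P(H|E) = 0.97*0.08 / 0.142 = 0.5465

0.5465


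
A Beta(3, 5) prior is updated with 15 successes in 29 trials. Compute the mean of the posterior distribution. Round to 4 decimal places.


After update: Beta(18, 19)
Mean = 18 / (18 + 19) = 18 / 37
= 0.4865

0.4865


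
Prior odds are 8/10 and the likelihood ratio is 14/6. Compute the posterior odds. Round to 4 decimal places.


Posterior odds = prior odds * likelihood ratio
= (8/10) * (14/6)
= 112 / 60
= 1.8667

1.8667


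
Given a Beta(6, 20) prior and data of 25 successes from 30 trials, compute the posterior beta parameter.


Number of failures = 30 - 25 = 5
Posterior beta = 20 + 5 = 25

25


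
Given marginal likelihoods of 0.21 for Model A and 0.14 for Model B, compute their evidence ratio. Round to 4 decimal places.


Ratio = ML(A) / ML(B) = 0.21/0.14
= 1.5

1.5


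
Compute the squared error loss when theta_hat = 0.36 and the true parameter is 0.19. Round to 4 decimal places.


L = (theta_hat - theta_true)^2
= (0.36 - 0.19)^2
= 0.17^2 = 0.0289

0.0289


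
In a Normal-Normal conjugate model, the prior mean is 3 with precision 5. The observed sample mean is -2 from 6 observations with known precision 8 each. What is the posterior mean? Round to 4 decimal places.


Posterior precision = tau0 + n*tau = 5 + 6*8 = 53
Posterior mean = (tau0*mu0 + n*tau*xbar) / posterior_precision
= (5*3 + 6*8*-2) / 53
= -81 / 53 = -1.5283

-1.5283


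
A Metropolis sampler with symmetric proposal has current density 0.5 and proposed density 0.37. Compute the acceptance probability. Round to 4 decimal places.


For symmetric proposals, acceptance = min(1, pi(x*)/pi(x))
= min(1, 0.37/0.5)
= min(1, 0.74) = 0.74

0.74


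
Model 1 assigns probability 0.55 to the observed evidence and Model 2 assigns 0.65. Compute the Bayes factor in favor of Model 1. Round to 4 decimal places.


BF = P(data|M1) / P(data|M2)
= 0.55 / 0.65 = 0.8462

0.8462


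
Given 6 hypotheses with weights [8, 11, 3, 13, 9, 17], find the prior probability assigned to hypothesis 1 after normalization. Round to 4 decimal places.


To normalize, divide each weight by the sum of all weights.
Sum = 61
Prior(H1) = 8/61 = 0.1311

0.1311


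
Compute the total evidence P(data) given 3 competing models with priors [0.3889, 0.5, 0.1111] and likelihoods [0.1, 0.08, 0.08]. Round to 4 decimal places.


Marginal likelihood = sum P(model_i) * P(data|model_i)
Model 1: 0.3889 * 0.1 = 0.0389
Model 2: 0.5 * 0.08 = 0.04
Model 3: 0.1111 * 0.08 = 0.0089
Total = 0.0878

0.0878


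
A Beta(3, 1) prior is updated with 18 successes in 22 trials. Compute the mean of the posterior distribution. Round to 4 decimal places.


After update: Beta(21, 5)
Mean = 21 / (21 + 5) = 21 / 26
= 0.8077

0.8077


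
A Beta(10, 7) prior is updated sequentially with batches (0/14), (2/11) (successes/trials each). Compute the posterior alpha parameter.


Sequential conjugate updating is equivalent to a single batch update.
Total successes across all batches = 2
alpha_posterior = alpha_prior + total_successes = 10 + 2
= 12

12


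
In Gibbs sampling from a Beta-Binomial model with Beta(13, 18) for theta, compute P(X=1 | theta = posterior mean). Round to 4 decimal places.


Posterior mean = alpha/(alpha+beta) = 13/31 = 0.4194
P(X=1|theta=mean) = theta = 0.4194

0.4194


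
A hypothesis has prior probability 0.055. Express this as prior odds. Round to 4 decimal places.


Odds = P(H) / P(not H) = 0.055 / 0.945
= 0.0582

0.0582


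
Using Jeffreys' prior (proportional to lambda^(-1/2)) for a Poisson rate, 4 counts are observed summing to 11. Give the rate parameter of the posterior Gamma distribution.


Conjugate update: Gamma(prior_shape + S, prior_rate + n).
Prior shape = 0.5, prior rate = 0.
Posterior rate = 0 + n = 4

4.0


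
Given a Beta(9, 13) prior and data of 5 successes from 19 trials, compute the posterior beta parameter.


Number of failures = 19 - 5 = 14
Posterior beta = 13 + 14 = 27

27


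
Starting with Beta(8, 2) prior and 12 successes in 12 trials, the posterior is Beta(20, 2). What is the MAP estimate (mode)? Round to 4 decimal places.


The mode of Beta(a, b) when a > 1 and b > 1 is (a-1)/(a+b-2)
= (20 - 1) / (20 + 2 - 2)
= 19 / 20
= 0.95

0.95


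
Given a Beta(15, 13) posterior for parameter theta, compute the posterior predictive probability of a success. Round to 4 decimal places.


For a Beta-Bernoulli model, the predictive probability is the mean:
P(success) = 15/(15+13) = 15/28 = 0.5357

0.5357


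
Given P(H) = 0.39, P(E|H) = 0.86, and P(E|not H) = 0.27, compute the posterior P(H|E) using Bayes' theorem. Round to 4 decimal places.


By Bayes' theorem: P(H|E) = P(E|H)*P(H) / P(E)
P(E) = P(E|H)*P(H) + P(E|not H)*P(not H)
P(E) = 0.86*0.39 + 0.27*0.61 = 0.5001
P(H|E) = 0.86*0.39 / 0.5001 = 0.6707

0.6707


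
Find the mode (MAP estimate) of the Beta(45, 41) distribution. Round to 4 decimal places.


For Beta(a,b) with a,b > 1:
Mode = (a-1)/(a+b-2) = (45-1)/(86-2)
= 44/84 = 0.5238

0.5238


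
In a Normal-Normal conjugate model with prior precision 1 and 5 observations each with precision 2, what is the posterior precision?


Posterior precision = prior precision + n * observation precision
= 1 + 5 * 2
= 1 + 10 = 11

11


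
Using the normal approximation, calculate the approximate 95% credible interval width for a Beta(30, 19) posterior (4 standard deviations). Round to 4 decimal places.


Var(Beta) = 30*19/(49^2 * 50) = 0.0047
SD = 0.0689
Width ~ 4*SD = 0.2756

0.2756


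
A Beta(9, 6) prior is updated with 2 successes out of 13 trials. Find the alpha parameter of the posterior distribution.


In the Beta-Binomial conjugate update:
alpha_post = alpha_prior + successes
= 9 + 2
= 11

11


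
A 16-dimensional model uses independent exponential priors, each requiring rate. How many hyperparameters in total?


Per parameter: 1 (rate).
Total = 16 * 1 = 16

16


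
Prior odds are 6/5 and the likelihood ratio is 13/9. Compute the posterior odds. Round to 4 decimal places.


Posterior odds = prior odds * likelihood ratio
= (6/5) * (13/9)
= 78 / 45
= 1.7333

1.7333


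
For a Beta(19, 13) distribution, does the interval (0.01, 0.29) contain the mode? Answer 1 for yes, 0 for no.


Mode of Beta(a,b) = (a-1)/(a+b-2)
= (19-1)/(19+13-2) = 0.6
Check: 0.01 <= 0.6 <= 0.29?
Result: 0

0


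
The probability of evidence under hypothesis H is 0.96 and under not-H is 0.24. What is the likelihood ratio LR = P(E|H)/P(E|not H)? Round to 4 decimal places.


LR = 0.96 / 0.24
= 4.0

4.0


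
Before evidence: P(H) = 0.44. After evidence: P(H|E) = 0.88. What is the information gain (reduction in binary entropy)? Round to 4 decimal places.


Prior entropy = 0.9896
Posterior entropy = 0.5294
Information gain = 0.9896 - 0.5294 = 0.4602

0.4602


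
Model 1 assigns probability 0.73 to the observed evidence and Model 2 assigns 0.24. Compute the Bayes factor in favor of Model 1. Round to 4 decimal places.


BF = P(data|M1) / P(data|M2)
= 0.73 / 0.24 = 3.0417

3.0417


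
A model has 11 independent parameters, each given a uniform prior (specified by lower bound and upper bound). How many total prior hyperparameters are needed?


Each uniform prior needs 2 hyperparameters (lower bound and upper bound).
Total = 2 * 11 = 22

22


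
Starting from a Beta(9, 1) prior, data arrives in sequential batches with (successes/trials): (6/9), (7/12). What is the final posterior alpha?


In sequential Bayesian updating, we sum all successes.
Total successes = 13
Final alpha = 9 + 13 = 22

22


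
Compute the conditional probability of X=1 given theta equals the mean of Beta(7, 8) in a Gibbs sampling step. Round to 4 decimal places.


Mean of Beta(7, 8) = 0.4667
P(X=1 | theta=0.4667) = 0.4667

0.4667


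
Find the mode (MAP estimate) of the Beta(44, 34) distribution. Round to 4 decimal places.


For Beta(a,b) with a,b > 1:
Mode = (a-1)/(a+b-2) = (44-1)/(78-2)
= 43/76 = 0.5658

0.5658


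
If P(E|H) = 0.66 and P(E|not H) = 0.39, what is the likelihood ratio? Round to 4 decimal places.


Likelihood ratio = P(E|H) / P(E|not H)
= 0.66 / 0.39
= 1.6923

1.6923


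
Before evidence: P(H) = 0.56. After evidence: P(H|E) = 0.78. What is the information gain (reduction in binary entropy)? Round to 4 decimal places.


Prior entropy = 0.9896
Posterior entropy = 0.7602
Information gain = 0.9896 - 0.7602 = 0.2294

0.2294


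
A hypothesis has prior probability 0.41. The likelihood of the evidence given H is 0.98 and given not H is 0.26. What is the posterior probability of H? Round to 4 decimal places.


Using Bayes' theorem:
P(E) = 0.41 * 0.98 + 0.59 * 0.26
P(E) = 0.5552
P(H|E) = (0.41 * 0.98) / 0.5552 = 0.7237

0.7237


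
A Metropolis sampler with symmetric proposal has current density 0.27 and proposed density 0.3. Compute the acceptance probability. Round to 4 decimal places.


For symmetric proposals, acceptance = min(1, pi(x*)/pi(x))
= min(1, 0.3/0.27)
= min(1, 1.1111) = 1.0

1.0


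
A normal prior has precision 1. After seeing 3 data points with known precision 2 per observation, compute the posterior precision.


In the conjugate normal model, precisions add:
tau_posterior = tau_prior + n * tau_data
= 1 + 3*2 = 7

7


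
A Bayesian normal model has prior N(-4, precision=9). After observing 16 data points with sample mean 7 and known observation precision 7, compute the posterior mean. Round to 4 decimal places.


Posterior mean = (prior_precision * prior_mean + n * data_precision * data_mean) / (prior_precision + n * data_precision)
Numerator = 9*-4 + 16*7*7 = 748
Denominator = 9 + 16*7 = 121
Posterior mean = 6.1818

6.1818


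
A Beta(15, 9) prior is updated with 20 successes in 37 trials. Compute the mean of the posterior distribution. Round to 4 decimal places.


After update: Beta(35, 26)
Mean = 35 / (35 + 26) = 35 / 61
= 0.5738

0.5738


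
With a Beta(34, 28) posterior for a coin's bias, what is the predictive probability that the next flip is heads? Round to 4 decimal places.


The predictive probability equals the posterior mean.
P(next = heads) = alpha / (alpha + beta)
= 34 / 62 = 0.5484

0.5484


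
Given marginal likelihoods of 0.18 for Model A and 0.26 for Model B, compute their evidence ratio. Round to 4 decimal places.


Ratio = ML(A) / ML(B) = 0.18/0.26
= 0.6923

0.6923


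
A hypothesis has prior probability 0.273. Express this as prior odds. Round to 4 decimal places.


Odds = P(H) / P(not H) = 0.273 / 0.727
= 0.3755

0.3755


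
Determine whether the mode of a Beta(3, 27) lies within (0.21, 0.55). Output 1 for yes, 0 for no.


First find the mode: (a-1)/(a+b-2) = 0.0714
Is 0.0714 in (0.21, 0.55)? 0

0


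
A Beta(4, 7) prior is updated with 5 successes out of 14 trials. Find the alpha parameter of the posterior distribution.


In the Beta-Binomial conjugate update:
alpha_post = alpha_prior + successes
= 4 + 5
= 9

9


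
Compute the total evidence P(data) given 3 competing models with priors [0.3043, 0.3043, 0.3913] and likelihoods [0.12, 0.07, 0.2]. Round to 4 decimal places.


Marginal likelihood = sum P(model_i) * P(data|model_i)
Model 1: 0.3043 * 0.12 = 0.0365
Model 2: 0.3043 * 0.07 = 0.0213
Model 3: 0.3913 * 0.2 = 0.0783
Total = 0.1361

0.1361


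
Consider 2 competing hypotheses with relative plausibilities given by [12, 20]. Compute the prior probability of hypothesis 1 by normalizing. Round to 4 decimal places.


Sum of weights = 12 + 20 = 32
Normalized prior for H1 = 12 / 32
= 0.375

0.375


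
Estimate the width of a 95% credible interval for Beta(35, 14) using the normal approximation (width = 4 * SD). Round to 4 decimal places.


For Beta(a,b): Var = ab/((a+b)^2(a+b+1))
Var = 0.0041, SD = 0.0639
Approximate 95% CI width = 4 * 0.0639 = 0.2556

0.2556


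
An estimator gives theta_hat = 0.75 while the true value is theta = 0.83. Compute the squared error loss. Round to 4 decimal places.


The squared error loss is (theta_hat - theta)^2
= (0.75 - 0.83)^2
= (-0.08)^2 = 0.0064

0.0064


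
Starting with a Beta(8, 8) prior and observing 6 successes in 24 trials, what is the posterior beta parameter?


Posterior beta = prior beta + failures
Failures = 24 - 6 = 18
beta_post = 8 + 18 = 26

26


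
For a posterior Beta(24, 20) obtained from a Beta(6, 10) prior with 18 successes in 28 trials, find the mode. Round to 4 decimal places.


Mode = (alpha - 1) / (alpha + beta - 2)
= 23 / 42
= 0.5476

0.5476


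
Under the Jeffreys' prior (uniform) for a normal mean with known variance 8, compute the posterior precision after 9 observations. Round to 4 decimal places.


Prior precision = 0 (flat prior).
Post. prec. = 0 + n/var = 9/8 = 1.125

1.125


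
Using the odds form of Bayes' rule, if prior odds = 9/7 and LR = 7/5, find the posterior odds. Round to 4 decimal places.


Bayes' rule in odds form: posterior odds = prior odds * LR
= (9 * 7) / (7 * 5)
= 63/35 = 1.8

1.8


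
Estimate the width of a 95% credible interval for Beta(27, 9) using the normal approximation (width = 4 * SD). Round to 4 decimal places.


For Beta(a,b): Var = ab/((a+b)^2(a+b+1))
Var = 0.0051, SD = 0.0712
Approximate 95% CI width = 4 * 0.0712 = 0.2847

0.2847


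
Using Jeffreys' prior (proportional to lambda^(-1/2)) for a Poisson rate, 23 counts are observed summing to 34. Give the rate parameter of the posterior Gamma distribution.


Conjugate update: Gamma(prior_shape + S, prior_rate + n).
Prior shape = 0.5, prior rate = 0.
Posterior rate = 0 + n = 23

23.0


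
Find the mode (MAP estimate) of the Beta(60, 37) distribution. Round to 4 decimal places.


For Beta(a,b) with a,b > 1:
Mode = (a-1)/(a+b-2) = (60-1)/(97-2)
= 59/95 = 0.6211

0.6211


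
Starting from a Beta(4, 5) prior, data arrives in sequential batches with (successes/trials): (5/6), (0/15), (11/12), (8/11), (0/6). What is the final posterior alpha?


In sequential Bayesian updating, we sum all successes.
Total successes = 24
Final alpha = 4 + 24 = 28

28


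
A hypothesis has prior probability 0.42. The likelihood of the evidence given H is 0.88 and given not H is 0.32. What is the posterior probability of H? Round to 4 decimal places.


Using Bayes' theorem:
P(E) = 0.42 * 0.88 + 0.58 * 0.32
P(E) = 0.5552
P(H|E) = (0.42 * 0.88) / 0.5552 = 0.6657

0.6657


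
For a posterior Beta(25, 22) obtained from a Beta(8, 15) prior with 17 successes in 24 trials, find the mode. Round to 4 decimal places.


Mode = (alpha - 1) / (alpha + beta - 2)
= 24 / 45
= 0.5333

0.5333


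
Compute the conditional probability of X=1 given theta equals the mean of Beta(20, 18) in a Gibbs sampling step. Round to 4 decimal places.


Mean of Beta(20, 18) = 0.5263
P(X=1 | theta=0.5263) = 0.5263

0.5263


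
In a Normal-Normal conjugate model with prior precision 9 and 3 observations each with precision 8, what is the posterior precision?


Posterior precision = prior precision + n * observation precision
= 9 + 3 * 8
= 9 + 24 = 33

33


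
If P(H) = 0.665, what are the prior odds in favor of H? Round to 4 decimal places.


Prior odds = P(H) / (1 - P(H))
= 0.665 / 0.335
= 1.9851

1.9851


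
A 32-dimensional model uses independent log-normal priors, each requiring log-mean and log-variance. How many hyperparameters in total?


Per parameter: 2 (log-mean and log-variance).
Total = 32 * 2 = 64

64


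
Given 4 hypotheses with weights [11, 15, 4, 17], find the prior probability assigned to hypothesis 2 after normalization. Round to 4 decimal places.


To normalize, divide each weight by the sum of all weights.
Sum = 47
Prior(H2) = 15/47 = 0.3191

0.3191


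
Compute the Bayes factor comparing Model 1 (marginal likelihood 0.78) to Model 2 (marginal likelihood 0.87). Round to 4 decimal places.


BF12 = marginal likelihood of M1 / marginal likelihood of M2
= 0.78/0.87
= 0.8966

0.8966


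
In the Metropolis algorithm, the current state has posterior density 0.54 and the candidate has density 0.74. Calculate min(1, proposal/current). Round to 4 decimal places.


Ratio = 0.74/0.54 = 1.3704
Acceptance probability = min(1, 1.3704)
= 1.0

1.0


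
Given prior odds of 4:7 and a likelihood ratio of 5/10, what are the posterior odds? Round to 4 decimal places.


Posterior odds = prior odds * LR
Prior odds = 4/7 = 0.5714
LR = 5/10 = 0.5
Posterior odds = 0.5714 * 0.5 = 0.2857

0.2857


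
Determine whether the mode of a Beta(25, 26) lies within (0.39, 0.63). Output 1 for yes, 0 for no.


First find the mode: (a-1)/(a+b-2) = 0.4898
Is 0.4898 in (0.39, 0.63)? 1

1


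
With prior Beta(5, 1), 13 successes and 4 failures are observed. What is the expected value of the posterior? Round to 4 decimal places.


Posterior = Beta(18, 5)
E[theta] = alpha/(alpha+beta)
= 18/23 = 0.7826

0.7826


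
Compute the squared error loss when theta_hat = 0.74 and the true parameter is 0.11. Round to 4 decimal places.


L = (theta_hat - theta_true)^2
= (0.74 - 0.11)^2
= 0.63^2 = 0.3969

0.3969


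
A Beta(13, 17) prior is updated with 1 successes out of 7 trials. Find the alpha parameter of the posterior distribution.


In the Beta-Binomial conjugate update:
alpha_post = alpha_prior + successes
= 13 + 1
= 14

14


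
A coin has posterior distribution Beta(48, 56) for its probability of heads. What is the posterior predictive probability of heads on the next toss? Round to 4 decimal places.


Posterior predictive = E[theta] = alpha/(alpha+beta)
= 48/104
= 0.4615

0.4615


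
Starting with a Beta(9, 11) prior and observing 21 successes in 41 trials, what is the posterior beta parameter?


Posterior beta = prior beta + failures
Failures = 41 - 21 = 20
beta_post = 11 + 20 = 31

31


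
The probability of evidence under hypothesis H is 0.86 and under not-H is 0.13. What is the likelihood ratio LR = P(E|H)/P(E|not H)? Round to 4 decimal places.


LR = 0.86 / 0.13
= 6.6154

6.6154


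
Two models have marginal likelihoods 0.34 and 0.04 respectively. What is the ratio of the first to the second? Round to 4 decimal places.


Evidence ratio = 0.34 / 0.04
= 8.5

8.5


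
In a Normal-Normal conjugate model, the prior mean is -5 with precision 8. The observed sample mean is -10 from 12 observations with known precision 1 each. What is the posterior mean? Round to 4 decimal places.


Posterior precision = tau0 + n*tau = 8 + 12*1 = 20
Posterior mean = (tau0*mu0 + n*tau*xbar) / posterior_precision
= (8*-5 + 12*1*-10) / 20
= -160 / 20 = -8.0

-8.0


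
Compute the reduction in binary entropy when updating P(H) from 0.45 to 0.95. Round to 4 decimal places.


H_before = -p*log2(p) - (1-p)*log2(1-p) for p=0.45: 0.9928
H_after for p=0.95: 0.2864
Reduction = 0.9928 - 0.2864 = 0.7064

0.7064


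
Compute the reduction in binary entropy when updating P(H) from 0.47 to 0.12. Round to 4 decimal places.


H_before = -p*log2(p) - (1-p)*log2(1-p) for p=0.47: 0.9974
H_after for p=0.12: 0.5294
Reduction = 0.9974 - 0.5294 = 0.468

0.468


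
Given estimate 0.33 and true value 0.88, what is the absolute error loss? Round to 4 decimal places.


Absolute error = |estimate - true|
= |-0.55| = 0.55

0.55


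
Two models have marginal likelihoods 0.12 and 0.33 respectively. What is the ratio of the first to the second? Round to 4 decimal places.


Evidence ratio = 0.12 / 0.33
= 0.3636

0.3636


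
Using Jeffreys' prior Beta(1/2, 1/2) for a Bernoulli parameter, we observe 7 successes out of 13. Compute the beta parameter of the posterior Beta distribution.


Conjugate update: Beta(0.5 + k, 0.5 + n - k).
k = 7, n - k = 6
Posterior beta = 0.5 + (n - k) = 0.5 + 6 = 6.5

6.5


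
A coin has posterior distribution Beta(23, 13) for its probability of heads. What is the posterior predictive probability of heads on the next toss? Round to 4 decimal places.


Posterior predictive = E[theta] = alpha/(alpha+beta)
= 23/36
= 0.6389

0.6389


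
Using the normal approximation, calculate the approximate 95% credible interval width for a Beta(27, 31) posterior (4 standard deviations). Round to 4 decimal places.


Var(Beta) = 27*31/(58^2 * 59) = 0.0042
SD = 0.0649
Width ~ 4*SD = 0.2598

0.2598


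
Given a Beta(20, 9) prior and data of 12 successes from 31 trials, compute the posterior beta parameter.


Number of failures = 31 - 12 = 19
Posterior beta = 9 + 19 = 28

28


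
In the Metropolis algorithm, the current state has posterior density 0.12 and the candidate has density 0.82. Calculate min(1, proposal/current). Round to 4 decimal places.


Ratio = 0.82/0.12 = 6.8333
Acceptance probability = min(1, 6.8333)
= 1.0

1.0


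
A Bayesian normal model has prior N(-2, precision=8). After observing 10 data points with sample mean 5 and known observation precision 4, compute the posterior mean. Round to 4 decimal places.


Posterior mean = (prior_precision * prior_mean + n * data_precision * data_mean) / (prior_precision + n * data_precision)
Numerator = 8*-2 + 10*4*5 = 184
Denominator = 8 + 10*4 = 48
Posterior mean = 3.8333

3.8333


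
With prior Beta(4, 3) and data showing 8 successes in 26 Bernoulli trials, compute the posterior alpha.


Conjugate update: alpha_posterior = alpha_prior + k
= 4 + 8 = 12

12


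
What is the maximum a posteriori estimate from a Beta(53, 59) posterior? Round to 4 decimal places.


The MAP estimate equals the mode of the distribution.
Mode of Beta(a,b) = (a-1)/(a+b-2)
= 52/110
= 0.4727

0.4727


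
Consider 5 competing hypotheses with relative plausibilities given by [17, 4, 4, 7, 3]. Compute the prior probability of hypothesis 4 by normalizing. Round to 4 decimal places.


Sum of weights = 17 + 4 + 4 + 7 + 3 = 35
Normalized prior for H4 = 7 / 35
= 0.2

0.2


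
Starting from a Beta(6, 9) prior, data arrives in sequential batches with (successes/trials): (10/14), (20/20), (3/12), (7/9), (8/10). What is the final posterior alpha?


In sequential Bayesian updating, we sum all successes.
Total successes = 48
Final alpha = 6 + 48 = 54

54


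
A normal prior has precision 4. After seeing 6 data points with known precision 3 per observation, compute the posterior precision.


In the conjugate normal model, precisions add:
tau_posterior = tau_prior + n * tau_data
= 4 + 6*3 = 22

22


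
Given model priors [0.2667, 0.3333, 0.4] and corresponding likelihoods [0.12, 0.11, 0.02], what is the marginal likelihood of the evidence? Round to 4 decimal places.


P(E) = sum_i P(M_i) P(E|M_i)
= 0.032 + 0.0367 + 0.008
= 0.0767

0.0767


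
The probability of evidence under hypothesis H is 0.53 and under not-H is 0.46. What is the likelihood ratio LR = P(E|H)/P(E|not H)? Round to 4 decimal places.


LR = 0.53 / 0.46
= 1.1522

1.1522


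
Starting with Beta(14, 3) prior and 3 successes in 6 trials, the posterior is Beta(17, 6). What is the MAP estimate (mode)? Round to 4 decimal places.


The mode of Beta(a, b) when a > 1 and b > 1 is (a-1)/(a+b-2)
= (17 - 1) / (17 + 6 - 2)
= 16 / 21
= 0.7619

0.7619


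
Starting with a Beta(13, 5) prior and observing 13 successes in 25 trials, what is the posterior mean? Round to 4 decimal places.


Posterior parameters: alpha = 13 + 13 = 26
beta = 5 + 12 = 17
Posterior mean = alpha / (alpha + beta) = 26 / 43
= 0.6047

0.6047


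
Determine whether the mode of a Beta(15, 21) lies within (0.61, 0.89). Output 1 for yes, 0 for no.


First find the mode: (a-1)/(a+b-2) = 0.4118
Is 0.4118 in (0.61, 0.89)? 0

0


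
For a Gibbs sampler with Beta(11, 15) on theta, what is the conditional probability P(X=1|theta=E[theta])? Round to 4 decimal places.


E[theta] = 11/(11+15) = 0.4231
P(X=1|theta) = theta = 0.4231

0.4231


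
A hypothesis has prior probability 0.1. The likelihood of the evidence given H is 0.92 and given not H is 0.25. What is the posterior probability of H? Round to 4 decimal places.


Using Bayes' theorem:
P(E) = 0.1 * 0.92 + 0.9 * 0.25
P(E) = 0.317
P(H|E) = (0.1 * 0.92) / 0.317 = 0.2902

0.2902


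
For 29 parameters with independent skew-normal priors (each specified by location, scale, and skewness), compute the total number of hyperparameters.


A skew-normal prior has 3 hyperparameters per parameter.
Total = 29 * 3 = 87

87


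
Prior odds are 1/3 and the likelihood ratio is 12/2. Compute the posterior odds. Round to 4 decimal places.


Posterior odds = prior odds * likelihood ratio
= (1/3) * (12/2)
= 12 / 6
= 2.0

2.0


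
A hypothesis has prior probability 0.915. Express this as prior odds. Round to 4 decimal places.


Odds = P(H) / P(not H) = 0.915 / 0.085
= 10.7647

10.7647


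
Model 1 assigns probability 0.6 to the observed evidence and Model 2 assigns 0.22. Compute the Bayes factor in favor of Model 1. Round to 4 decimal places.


BF = P(data|M1) / P(data|M2)
= 0.6 / 0.22 = 2.7273

2.7273


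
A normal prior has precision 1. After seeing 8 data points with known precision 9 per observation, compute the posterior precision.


In the conjugate normal model, precisions add:
tau_posterior = tau_prior + n * tau_data
= 1 + 8*9 = 73

73


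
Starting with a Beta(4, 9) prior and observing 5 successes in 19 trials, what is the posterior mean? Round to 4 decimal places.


Posterior parameters: alpha = 4 + 5 = 9
beta = 9 + 14 = 23
Posterior mean = alpha / (alpha + beta) = 9 / 32
= 0.2812

0.2812


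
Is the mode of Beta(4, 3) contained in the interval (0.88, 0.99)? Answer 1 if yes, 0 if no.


Mode = (a-1)/(a+b-2) = 3/5 = 0.6
Interval: (0.88, 0.99)
Contains mode? 0

0


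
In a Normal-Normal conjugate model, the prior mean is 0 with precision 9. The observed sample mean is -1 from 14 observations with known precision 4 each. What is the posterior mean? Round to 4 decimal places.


Posterior precision = tau0 + n*tau = 9 + 14*4 = 65
Posterior mean = (tau0*mu0 + n*tau*xbar) / posterior_precision
= (9*0 + 14*4*-1) / 65
= -56 / 65 = -0.8615

-0.8615


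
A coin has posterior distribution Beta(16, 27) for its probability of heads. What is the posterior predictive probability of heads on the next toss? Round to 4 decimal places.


Posterior predictive = E[theta] = alpha/(alpha+beta)
= 16/43
= 0.3721

0.3721


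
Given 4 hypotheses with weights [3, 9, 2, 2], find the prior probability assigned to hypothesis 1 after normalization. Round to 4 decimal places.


To normalize, divide each weight by the sum of all weights.
Sum = 16
Prior(H1) = 3/16 = 0.1875

0.1875


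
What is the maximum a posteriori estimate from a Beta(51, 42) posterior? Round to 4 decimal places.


The MAP estimate equals the mode of the distribution.
Mode of Beta(a,b) = (a-1)/(a+b-2)
= 50/91
= 0.5495

0.5495


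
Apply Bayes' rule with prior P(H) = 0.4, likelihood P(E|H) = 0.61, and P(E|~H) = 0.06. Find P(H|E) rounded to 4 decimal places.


Step 1: Compute marginal P(E) = P(E|H)P(H) + P(E|~H)P(~H)
= 0.61*0.4 + 0.06*0.6 = 0.28
Step 2: P(H|E) = P(E|H)P(H)/P(E) = 0.244/0.28
= 0.8714

0.8714


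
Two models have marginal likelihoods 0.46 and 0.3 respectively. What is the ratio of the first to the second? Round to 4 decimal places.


Evidence ratio = 0.46 / 0.3
= 1.5333

1.5333


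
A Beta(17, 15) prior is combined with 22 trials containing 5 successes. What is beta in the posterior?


In conjugate updating:
beta_posterior = beta_prior + (n - k)
= 15 + (22 - 5)
= 15 + 17 = 32

32


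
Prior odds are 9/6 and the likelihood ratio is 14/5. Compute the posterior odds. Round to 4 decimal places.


Posterior odds = prior odds * likelihood ratio
= (9/6) * (14/5)
= 126 / 30
= 4.2

4.2


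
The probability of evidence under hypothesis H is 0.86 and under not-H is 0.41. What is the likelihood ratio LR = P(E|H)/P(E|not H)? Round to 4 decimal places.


LR = 0.86 / 0.41
= 2.0976

2.0976


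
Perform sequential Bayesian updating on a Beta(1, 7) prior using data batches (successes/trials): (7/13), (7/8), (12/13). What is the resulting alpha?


Accumulate successes: 26
Posterior alpha = prior alpha + sum of successes
= 1 + 26 = 27

27


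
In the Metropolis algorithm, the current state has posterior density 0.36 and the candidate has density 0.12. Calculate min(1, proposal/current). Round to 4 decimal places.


Ratio = 0.12/0.36 = 0.3333
Acceptance probability = min(1, 0.3333)
= 0.3333

0.3333


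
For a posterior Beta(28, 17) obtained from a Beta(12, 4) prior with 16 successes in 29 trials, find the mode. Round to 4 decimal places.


Mode = (alpha - 1) / (alpha + beta - 2)
= 27 / 43
= 0.6279

0.6279


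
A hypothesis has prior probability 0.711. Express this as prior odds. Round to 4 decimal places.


Odds = P(H) / P(not H) = 0.711 / 0.289
= 2.4602

2.4602


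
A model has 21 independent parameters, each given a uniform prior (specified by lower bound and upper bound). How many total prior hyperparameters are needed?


Each uniform prior needs 2 hyperparameters (lower bound and upper bound).
Total = 2 * 21 = 42

42


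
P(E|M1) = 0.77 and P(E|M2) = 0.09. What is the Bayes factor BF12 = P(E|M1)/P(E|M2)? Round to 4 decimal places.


Bayes factor BF12 = P(E|M1) / P(E|M2)
= 0.77 / 0.09
= 8.5556

8.5556


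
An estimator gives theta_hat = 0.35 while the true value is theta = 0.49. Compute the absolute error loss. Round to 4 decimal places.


The absolute error loss is |theta_hat - theta|
= |0.35 - 0.49|
= 0.14

0.14


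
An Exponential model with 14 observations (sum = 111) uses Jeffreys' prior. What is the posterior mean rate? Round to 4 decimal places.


Posterior Gamma(14, 111)
E[lambda] = 14/111 = 0.1261

0.1261


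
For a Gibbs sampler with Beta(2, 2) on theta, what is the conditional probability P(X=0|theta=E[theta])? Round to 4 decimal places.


E[theta] = 2/(2+2) = 0.5
P(X=0|theta) = 1 - theta = 0.5

0.5


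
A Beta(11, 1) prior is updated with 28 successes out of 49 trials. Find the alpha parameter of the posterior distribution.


In the Beta-Binomial conjugate update:
alpha_post = alpha_prior + successes
= 11 + 28
= 39

39


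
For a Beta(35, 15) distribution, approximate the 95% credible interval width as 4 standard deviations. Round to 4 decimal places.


Variance of Beta(a,b) = ab / ((a+b)^2 * (a+b+1))
= 35*15 / ((50)^2 * 51)
= 0.0041
SD = sqrt(0.0041) = 0.0642
Width = 4 * SD = 0.2567

0.2567


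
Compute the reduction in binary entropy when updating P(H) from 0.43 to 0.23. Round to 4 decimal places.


H_before = -p*log2(p) - (1-p)*log2(1-p) for p=0.43: 0.9858
H_after for p=0.23: 0.778
Reduction = 0.9858 - 0.778 = 0.2078

0.2078


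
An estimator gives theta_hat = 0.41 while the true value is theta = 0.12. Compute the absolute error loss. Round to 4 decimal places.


The absolute error loss is |theta_hat - theta|
= |0.41 - 0.12|
= 0.29

0.29


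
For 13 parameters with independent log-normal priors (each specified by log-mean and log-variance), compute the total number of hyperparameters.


A log-normal prior has 2 hyperparameters per parameter.
Total = 13 * 2 = 26

26


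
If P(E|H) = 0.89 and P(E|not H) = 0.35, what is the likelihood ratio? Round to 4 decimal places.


Likelihood ratio = P(E|H) / P(E|not H)
= 0.89 / 0.35
= 2.5429

2.5429


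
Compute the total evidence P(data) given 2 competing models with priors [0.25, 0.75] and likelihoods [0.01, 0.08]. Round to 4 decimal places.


Marginal likelihood = sum P(model_i) * P(data|model_i)
Model 1: 0.25 * 0.01 = 0.0025
Model 2: 0.75 * 0.08 = 0.06
Total = 0.0625

0.0625


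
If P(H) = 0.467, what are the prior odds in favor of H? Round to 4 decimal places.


Prior odds = P(H) / (1 - P(H))
= 0.467 / 0.533
= 0.8762

0.8762


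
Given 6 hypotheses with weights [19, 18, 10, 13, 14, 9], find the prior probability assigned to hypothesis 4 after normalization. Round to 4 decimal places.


To normalize, divide each weight by the sum of all weights.
Sum = 83
Prior(H4) = 13/83 = 0.1566

0.1566


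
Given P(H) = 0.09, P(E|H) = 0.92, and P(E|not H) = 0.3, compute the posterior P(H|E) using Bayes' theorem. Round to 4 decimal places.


By Bayes' theorem: P(H|E) = P(E|H)*P(H) / P(E)
P(E) = P(E|H)*P(H) + P(E|not H)*P(not H)
P(E) = 0.92*0.09 + 0.3*0.91 = 0.3558
P(H|E) = 0.92*0.09 / 0.3558 = 0.2327

0.2327


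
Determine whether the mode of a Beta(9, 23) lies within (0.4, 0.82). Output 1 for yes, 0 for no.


First find the mode: (a-1)/(a+b-2) = 0.2667
Is 0.2667 in (0.4, 0.82)? 0

0


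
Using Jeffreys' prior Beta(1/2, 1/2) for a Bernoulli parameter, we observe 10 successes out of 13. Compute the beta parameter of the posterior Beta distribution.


Conjugate update: Beta(0.5 + k, 0.5 + n - k).
k = 10, n - k = 3
Posterior beta = 0.5 + (n - k) = 0.5 + 3 = 3.5

3.5


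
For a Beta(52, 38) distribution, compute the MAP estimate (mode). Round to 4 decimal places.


MAP = mode = (a-1)/(a+b-2)
= (52-1)/(52+38-2)
= 51/88 = 0.5795

0.5795


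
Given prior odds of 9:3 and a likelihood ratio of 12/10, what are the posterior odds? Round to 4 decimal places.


Posterior odds = prior odds * LR
Prior odds = 9/3 = 3.0
LR = 12/10 = 1.2
Posterior odds = 3.0 * 1.2 = 3.6

3.6


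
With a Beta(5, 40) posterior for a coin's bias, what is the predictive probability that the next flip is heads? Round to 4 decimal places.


The predictive probability equals the posterior mean.
P(next = heads) = alpha / (alpha + beta)
= 5 / 45 = 0.1111

0.1111


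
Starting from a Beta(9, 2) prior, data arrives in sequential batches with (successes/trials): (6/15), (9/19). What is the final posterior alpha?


In sequential Bayesian updating, we sum all successes.
Total successes = 15
Final alpha = 9 + 15 = 24

24


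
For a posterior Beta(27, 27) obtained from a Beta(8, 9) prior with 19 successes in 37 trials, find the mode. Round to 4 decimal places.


Mode = (alpha - 1) / (alpha + beta - 2)
= 26 / 52
= 0.5

0.5


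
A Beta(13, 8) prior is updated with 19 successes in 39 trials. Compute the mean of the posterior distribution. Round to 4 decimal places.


After update: Beta(32, 28)
Mean = 32 / (32 + 28) = 32 / 60
= 0.5333

0.5333


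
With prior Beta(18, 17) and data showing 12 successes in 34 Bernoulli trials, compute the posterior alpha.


Conjugate update: alpha_posterior = alpha_prior + k
= 18 + 12 = 30

30


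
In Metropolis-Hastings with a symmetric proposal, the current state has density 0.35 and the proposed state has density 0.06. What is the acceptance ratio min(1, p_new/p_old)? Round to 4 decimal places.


Ratio = p_new / p_old = 0.06 / 0.35 = 0.1714
Acceptance = min(1, 0.1714) = 0.1714

0.1714


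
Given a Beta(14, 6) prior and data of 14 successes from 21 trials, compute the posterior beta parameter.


Number of failures = 21 - 14 = 7
Posterior beta = 6 + 7 = 13

13


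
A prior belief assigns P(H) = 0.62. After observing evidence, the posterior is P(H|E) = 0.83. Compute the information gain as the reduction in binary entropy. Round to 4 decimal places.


H(prior) = -0.62*log2(0.62) - 0.38*log2(0.38)
= 0.958
H(post) = -0.83*log2(0.83) - 0.17*log2(0.17)
= 0.6577
IG = 0.958 - 0.6577 = 0.3003

0.3003


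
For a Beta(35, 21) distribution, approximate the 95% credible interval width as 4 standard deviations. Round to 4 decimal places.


Variance of Beta(a,b) = ab / ((a+b)^2 * (a+b+1))
= 35*21 / ((56)^2 * 57)
= 0.0041
SD = sqrt(0.0041) = 0.0641
Width = 4 * SD = 0.2565

0.2565


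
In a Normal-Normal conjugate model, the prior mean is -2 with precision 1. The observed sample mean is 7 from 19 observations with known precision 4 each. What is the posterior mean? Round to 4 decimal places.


Posterior precision = tau0 + n*tau = 1 + 19*4 = 77
Posterior mean = (tau0*mu0 + n*tau*xbar) / posterior_precision
= (1*-2 + 19*4*7) / 77
= 530 / 77 = 6.8831

6.8831


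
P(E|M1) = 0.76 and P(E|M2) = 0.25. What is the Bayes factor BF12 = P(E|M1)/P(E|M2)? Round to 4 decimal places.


Bayes factor BF12 = P(E|M1) / P(E|M2)
= 0.76 / 0.25
= 3.04

3.04


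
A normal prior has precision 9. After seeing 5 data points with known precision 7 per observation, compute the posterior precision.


In the conjugate normal model, precisions add:
tau_posterior = tau_prior + n * tau_data
= 9 + 5*7 = 44

44


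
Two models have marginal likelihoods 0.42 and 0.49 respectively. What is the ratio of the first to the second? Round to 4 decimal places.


Evidence ratio = 0.42 / 0.49
= 0.8571

0.8571
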